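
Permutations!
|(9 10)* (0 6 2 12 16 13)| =|(0 6 2 12 16 13)(9 10)| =6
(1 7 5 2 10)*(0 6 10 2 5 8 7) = (0 6 10 1)(7 8) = [6, 0, 2, 3, 4, 5, 10, 8, 7, 9, 1]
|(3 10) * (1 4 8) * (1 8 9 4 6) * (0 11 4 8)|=10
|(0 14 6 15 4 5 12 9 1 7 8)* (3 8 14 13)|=36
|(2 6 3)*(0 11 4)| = 3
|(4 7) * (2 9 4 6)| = |(2 9 4 7 6)| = 5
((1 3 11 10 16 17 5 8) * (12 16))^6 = ((1 3 11 10 12 16 17 5 8))^6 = (1 17 10)(3 5 12)(8 16 11)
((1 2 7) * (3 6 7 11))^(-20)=((1 2 11 3 6 7))^(-20)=(1 6 11)(2 7 3)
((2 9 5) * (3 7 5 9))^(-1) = ((9)(2 3 7 5))^(-1) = (9)(2 5 7 3)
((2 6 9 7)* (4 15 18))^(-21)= (18)(2 7 9 6)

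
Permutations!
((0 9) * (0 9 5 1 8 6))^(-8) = (9)(0 1 6 5 8)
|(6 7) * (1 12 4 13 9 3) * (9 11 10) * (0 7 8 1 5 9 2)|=33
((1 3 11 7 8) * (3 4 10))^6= (1 8 7 11 3 10 4)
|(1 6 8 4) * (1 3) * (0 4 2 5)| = |(0 4 3 1 6 8 2 5)| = 8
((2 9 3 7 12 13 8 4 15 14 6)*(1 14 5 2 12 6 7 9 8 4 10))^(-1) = (1 10 8 2 5 15 4 13 12 6 7 14)(3 9)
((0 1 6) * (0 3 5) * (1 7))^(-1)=(0 5 3 6 1 7)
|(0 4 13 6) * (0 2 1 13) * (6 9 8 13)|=6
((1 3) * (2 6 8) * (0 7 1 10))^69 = ((0 7 1 3 10)(2 6 8))^69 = (0 10 3 1 7)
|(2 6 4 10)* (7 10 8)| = |(2 6 4 8 7 10)| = 6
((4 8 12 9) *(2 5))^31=(2 5)(4 9 12 8)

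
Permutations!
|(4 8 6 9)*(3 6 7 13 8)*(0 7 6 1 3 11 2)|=|(0 7 13 8 6 9 4 11 2)(1 3)|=18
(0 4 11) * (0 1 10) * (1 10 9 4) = (0 1 9 4 11 10) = [1, 9, 2, 3, 11, 5, 6, 7, 8, 4, 0, 10]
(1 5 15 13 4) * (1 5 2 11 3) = (1 2 11 3)(4 5 15 13) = [0, 2, 11, 1, 5, 15, 6, 7, 8, 9, 10, 3, 12, 4, 14, 13]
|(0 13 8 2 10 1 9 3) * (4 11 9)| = 10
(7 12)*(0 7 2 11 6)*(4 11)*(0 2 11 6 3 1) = (0 7 12 11 3 1)(2 4 6) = [7, 0, 4, 1, 6, 5, 2, 12, 8, 9, 10, 3, 11]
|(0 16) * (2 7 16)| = 4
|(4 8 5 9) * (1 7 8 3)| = 7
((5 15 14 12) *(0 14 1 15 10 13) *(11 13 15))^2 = (0 12 10 1 13 14 5 15 11) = ((0 14 12 5 10 15 1 11 13))^2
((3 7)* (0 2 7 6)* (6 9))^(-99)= (0 3)(2 9)(6 7)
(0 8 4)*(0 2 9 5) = (0 8 4 2 9 5) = [8, 1, 9, 3, 2, 0, 6, 7, 4, 5]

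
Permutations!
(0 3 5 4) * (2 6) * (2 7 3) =(0 2 6 7 3 5 4) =[2, 1, 6, 5, 0, 4, 7, 3]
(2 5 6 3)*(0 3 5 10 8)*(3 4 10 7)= (0 4 10 8)(2 7 3)(5 6)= [4, 1, 7, 2, 10, 6, 5, 3, 0, 9, 8]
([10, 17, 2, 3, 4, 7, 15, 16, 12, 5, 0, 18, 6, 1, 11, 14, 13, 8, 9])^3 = [10, 12, 2, 3, 4, 13, 11, 1, 15, 16, 0, 5, 14, 8, 9, 18, 17, 6, 7]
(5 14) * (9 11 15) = (5 14)(9 11 15) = [0, 1, 2, 3, 4, 14, 6, 7, 8, 11, 10, 15, 12, 13, 5, 9]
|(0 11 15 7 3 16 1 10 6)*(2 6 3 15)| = 4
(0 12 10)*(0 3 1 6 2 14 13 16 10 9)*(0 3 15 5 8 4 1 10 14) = (0 12 9 3 10 15 5 8 4 1 6 2)(13 16 14) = [12, 6, 0, 10, 1, 8, 2, 7, 4, 3, 15, 11, 9, 16, 13, 5, 14]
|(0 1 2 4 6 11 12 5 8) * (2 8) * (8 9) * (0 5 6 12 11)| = 9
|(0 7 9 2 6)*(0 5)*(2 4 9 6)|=4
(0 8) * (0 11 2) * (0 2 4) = (0 8 11 4) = [8, 1, 2, 3, 0, 5, 6, 7, 11, 9, 10, 4]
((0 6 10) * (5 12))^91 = (0 6 10)(5 12)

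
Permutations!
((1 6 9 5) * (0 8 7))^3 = ((0 8 7)(1 6 9 5))^3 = (1 5 9 6)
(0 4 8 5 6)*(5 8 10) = [4, 1, 2, 3, 10, 6, 0, 7, 8, 9, 5] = (0 4 10 5 6)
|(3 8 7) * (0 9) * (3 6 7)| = |(0 9)(3 8)(6 7)| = 2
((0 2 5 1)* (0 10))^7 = (0 5 10 2 1)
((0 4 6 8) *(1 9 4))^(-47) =(0 1 9 4 6 8)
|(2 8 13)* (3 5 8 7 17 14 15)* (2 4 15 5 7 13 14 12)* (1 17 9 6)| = |(1 17 12 2 13 4 15 3 7 9 6)(5 8 14)| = 33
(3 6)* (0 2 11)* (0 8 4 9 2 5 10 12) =(0 5 10 12)(2 11 8 4 9)(3 6) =[5, 1, 11, 6, 9, 10, 3, 7, 4, 2, 12, 8, 0]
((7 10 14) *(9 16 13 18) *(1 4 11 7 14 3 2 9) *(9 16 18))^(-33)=(18)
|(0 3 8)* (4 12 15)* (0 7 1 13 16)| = |(0 3 8 7 1 13 16)(4 12 15)| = 21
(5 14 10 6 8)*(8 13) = (5 14 10 6 13 8) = [0, 1, 2, 3, 4, 14, 13, 7, 5, 9, 6, 11, 12, 8, 10]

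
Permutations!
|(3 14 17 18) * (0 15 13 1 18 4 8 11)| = 11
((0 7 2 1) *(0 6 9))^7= ((0 7 2 1 6 9))^7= (0 7 2 1 6 9)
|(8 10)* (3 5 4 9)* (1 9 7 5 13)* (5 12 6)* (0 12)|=12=|(0 12 6 5 4 7)(1 9 3 13)(8 10)|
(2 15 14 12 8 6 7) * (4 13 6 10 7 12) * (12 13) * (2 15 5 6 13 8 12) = (2 5 6 8 10 7 15 14 4) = [0, 1, 5, 3, 2, 6, 8, 15, 10, 9, 7, 11, 12, 13, 4, 14]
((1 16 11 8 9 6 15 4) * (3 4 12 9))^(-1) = ((1 16 11 8 3 4)(6 15 12 9))^(-1) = (1 4 3 8 11 16)(6 9 12 15)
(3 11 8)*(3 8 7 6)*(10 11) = (3 10 11 7 6) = [0, 1, 2, 10, 4, 5, 3, 6, 8, 9, 11, 7]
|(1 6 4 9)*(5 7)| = 4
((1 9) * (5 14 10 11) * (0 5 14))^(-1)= (0 5)(1 9)(10 14 11)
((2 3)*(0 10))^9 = (0 10)(2 3)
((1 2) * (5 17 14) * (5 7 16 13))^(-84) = (17)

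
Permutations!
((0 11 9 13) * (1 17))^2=(17)(0 9)(11 13)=((0 11 9 13)(1 17))^2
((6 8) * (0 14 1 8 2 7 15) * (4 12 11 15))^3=((0 14 1 8 6 2 7 4 12 11 15))^3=(0 8 7 11 14 6 4 15 1 2 12)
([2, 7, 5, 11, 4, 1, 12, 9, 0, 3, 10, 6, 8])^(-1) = (0 8 12 6 11 3 9 7 1 5 2)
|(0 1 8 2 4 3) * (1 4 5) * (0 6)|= |(0 4 3 6)(1 8 2 5)|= 4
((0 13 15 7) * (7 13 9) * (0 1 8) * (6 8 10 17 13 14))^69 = ((0 9 7 1 10 17 13 15 14 6 8))^69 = (0 1 13 6 9 10 15 8 7 17 14)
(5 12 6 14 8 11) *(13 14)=(5 12 6 13 14 8 11)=[0, 1, 2, 3, 4, 12, 13, 7, 11, 9, 10, 5, 6, 14, 8]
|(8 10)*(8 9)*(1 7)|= 6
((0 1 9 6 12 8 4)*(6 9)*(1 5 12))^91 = ((0 5 12 8 4)(1 6))^91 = (0 5 12 8 4)(1 6)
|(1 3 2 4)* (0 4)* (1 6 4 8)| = 10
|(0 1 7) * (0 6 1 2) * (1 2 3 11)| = |(0 3 11 1 7 6 2)| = 7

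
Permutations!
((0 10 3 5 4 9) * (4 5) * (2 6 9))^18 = ((0 10 3 4 2 6 9))^18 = (0 2 10 6 3 9 4)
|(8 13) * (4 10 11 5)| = |(4 10 11 5)(8 13)| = 4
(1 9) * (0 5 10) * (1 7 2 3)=(0 5 10)(1 9 7 2 3)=[5, 9, 3, 1, 4, 10, 6, 2, 8, 7, 0]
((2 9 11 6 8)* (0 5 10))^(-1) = (0 10 5)(2 8 6 11 9)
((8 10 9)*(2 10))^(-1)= ((2 10 9 8))^(-1)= (2 8 9 10)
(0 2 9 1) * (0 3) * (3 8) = (0 2 9 1 8 3) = [2, 8, 9, 0, 4, 5, 6, 7, 3, 1]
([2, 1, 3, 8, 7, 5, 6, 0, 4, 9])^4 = [4, 1, 7, 0, 3, 5, 6, 8, 2, 9]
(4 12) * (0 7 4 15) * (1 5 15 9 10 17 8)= (0 7 4 12 9 10 17 8 1 5 15)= [7, 5, 2, 3, 12, 15, 6, 4, 1, 10, 17, 11, 9, 13, 14, 0, 16, 8]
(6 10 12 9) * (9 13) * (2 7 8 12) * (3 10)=[0, 1, 7, 10, 4, 5, 3, 8, 12, 6, 2, 11, 13, 9]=(2 7 8 12 13 9 6 3 10)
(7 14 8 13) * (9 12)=[0, 1, 2, 3, 4, 5, 6, 14, 13, 12, 10, 11, 9, 7, 8]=(7 14 8 13)(9 12)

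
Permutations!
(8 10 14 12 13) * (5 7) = (5 7)(8 10 14 12 13) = [0, 1, 2, 3, 4, 7, 6, 5, 10, 9, 14, 11, 13, 8, 12]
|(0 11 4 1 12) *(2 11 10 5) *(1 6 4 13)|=|(0 10 5 2 11 13 1 12)(4 6)|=8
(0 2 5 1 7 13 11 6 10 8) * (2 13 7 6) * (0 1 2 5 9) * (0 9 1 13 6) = (0 6 10 8 13 11 5 2 1) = [6, 0, 1, 3, 4, 2, 10, 7, 13, 9, 8, 5, 12, 11]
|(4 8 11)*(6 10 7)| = 3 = |(4 8 11)(6 10 7)|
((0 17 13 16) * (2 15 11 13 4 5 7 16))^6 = (17)(2 11)(13 15)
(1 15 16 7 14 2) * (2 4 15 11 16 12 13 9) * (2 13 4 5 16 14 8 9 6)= (1 11 14 5 16 7 8 9 13 6 2)(4 15 12)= [0, 11, 1, 3, 15, 16, 2, 8, 9, 13, 10, 14, 4, 6, 5, 12, 7]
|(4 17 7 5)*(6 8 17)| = 6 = |(4 6 8 17 7 5)|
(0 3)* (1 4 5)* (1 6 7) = (0 3)(1 4 5 6 7) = [3, 4, 2, 0, 5, 6, 7, 1]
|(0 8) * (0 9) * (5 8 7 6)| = 6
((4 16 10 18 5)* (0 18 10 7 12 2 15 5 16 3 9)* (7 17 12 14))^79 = (0 16 12 15 4 9 18 17 2 5 3)(7 14)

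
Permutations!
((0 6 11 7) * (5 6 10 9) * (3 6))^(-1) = ((0 10 9 5 3 6 11 7))^(-1) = (0 7 11 6 3 5 9 10)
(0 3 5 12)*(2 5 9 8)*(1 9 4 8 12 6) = (0 3 4 8 2 5 6 1 9 12) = [3, 9, 5, 4, 8, 6, 1, 7, 2, 12, 10, 11, 0]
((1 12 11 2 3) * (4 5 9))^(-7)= ((1 12 11 2 3)(4 5 9))^(-7)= (1 2 12 3 11)(4 9 5)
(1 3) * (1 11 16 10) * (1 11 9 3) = [0, 1, 2, 9, 4, 5, 6, 7, 8, 3, 11, 16, 12, 13, 14, 15, 10] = (3 9)(10 11 16)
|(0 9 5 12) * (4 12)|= |(0 9 5 4 12)|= 5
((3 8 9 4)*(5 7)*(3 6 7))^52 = (3 4 5 9 7 8 6)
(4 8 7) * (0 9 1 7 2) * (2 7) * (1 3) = (0 9 3 1 2)(4 8 7) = [9, 2, 0, 1, 8, 5, 6, 4, 7, 3]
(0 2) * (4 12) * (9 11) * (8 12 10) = [2, 1, 0, 3, 10, 5, 6, 7, 12, 11, 8, 9, 4] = (0 2)(4 10 8 12)(9 11)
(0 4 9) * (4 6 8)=(0 6 8 4 9)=[6, 1, 2, 3, 9, 5, 8, 7, 4, 0]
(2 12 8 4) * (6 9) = (2 12 8 4)(6 9) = [0, 1, 12, 3, 2, 5, 9, 7, 4, 6, 10, 11, 8]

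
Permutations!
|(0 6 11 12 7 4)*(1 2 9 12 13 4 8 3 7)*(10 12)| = 15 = |(0 6 11 13 4)(1 2 9 10 12)(3 7 8)|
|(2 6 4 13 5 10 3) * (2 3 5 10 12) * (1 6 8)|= 9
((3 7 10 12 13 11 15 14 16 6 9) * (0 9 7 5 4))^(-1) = (0 4 5 3 9)(6 16 14 15 11 13 12 10 7)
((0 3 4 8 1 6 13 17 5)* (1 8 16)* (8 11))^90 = ((0 3 4 16 1 6 13 17 5)(8 11))^90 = (17)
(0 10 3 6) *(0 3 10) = (10)(3 6) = [0, 1, 2, 6, 4, 5, 3, 7, 8, 9, 10]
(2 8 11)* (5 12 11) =(2 8 5 12 11) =[0, 1, 8, 3, 4, 12, 6, 7, 5, 9, 10, 2, 11]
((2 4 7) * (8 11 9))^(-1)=(2 7 4)(8 9 11)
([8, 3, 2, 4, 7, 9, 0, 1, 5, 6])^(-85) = (9)(1 7 4 3)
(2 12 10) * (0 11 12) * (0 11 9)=(0 9)(2 11 12 10)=[9, 1, 11, 3, 4, 5, 6, 7, 8, 0, 2, 12, 10]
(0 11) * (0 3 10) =(0 11 3 10) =[11, 1, 2, 10, 4, 5, 6, 7, 8, 9, 0, 3]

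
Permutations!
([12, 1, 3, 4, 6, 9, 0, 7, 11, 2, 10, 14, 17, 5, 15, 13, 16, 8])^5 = (0 14 2 12 15 3 17 13 4 8 5 6 11 9)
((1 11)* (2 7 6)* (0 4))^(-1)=(0 4)(1 11)(2 6 7)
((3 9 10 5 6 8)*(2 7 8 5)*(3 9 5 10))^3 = (2 9 6 7 3 10 8 5)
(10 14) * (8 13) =(8 13)(10 14) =[0, 1, 2, 3, 4, 5, 6, 7, 13, 9, 14, 11, 12, 8, 10]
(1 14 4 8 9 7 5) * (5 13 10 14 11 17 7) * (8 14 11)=(1 8 9 5)(4 14)(7 13 10 11 17)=[0, 8, 2, 3, 14, 1, 6, 13, 9, 5, 11, 17, 12, 10, 4, 15, 16, 7]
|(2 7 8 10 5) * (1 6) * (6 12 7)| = 8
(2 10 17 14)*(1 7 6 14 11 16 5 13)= (1 7 6 14 2 10 17 11 16 5 13)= [0, 7, 10, 3, 4, 13, 14, 6, 8, 9, 17, 16, 12, 1, 2, 15, 5, 11]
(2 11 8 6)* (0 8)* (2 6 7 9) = (0 8 7 9 2 11) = [8, 1, 11, 3, 4, 5, 6, 9, 7, 2, 10, 0]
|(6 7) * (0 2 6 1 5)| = |(0 2 6 7 1 5)| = 6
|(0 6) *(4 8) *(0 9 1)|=|(0 6 9 1)(4 8)|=4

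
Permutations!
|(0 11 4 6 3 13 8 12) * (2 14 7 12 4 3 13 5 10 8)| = |(0 11 3 5 10 8 4 6 13 2 14 7 12)| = 13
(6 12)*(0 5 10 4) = [5, 1, 2, 3, 0, 10, 12, 7, 8, 9, 4, 11, 6] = (0 5 10 4)(6 12)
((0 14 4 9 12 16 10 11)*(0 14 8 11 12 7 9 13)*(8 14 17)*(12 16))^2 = (0 4)(8 17 11)(13 14)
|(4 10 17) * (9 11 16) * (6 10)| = 12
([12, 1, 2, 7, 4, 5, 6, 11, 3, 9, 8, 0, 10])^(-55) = [12, 1, 2, 7, 4, 5, 6, 11, 3, 9, 8, 0, 10]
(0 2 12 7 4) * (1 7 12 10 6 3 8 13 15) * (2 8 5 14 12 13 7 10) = (0 8 7 4)(1 10 6 3 5 14 12 13 15) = [8, 10, 2, 5, 0, 14, 3, 4, 7, 9, 6, 11, 13, 15, 12, 1]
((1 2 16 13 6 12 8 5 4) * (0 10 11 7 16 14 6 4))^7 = ((0 10 11 7 16 13 4 1 2 14 6 12 8 5))^7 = (0 1)(2 10)(4 5)(6 7)(8 13)(11 14)(12 16)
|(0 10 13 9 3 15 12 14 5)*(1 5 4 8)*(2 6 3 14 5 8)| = |(0 10 13 9 14 4 2 6 3 15 12 5)(1 8)| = 12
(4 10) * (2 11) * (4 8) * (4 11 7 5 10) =(2 7 5 10 8 11) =[0, 1, 7, 3, 4, 10, 6, 5, 11, 9, 8, 2]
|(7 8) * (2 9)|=2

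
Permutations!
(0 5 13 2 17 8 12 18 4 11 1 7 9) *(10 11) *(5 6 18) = (0 6 18 4 10 11 1 7 9)(2 17 8 12 5 13) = [6, 7, 17, 3, 10, 13, 18, 9, 12, 0, 11, 1, 5, 2, 14, 15, 16, 8, 4]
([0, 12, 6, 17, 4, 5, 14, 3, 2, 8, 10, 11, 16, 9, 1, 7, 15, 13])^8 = (1 9 15 6 17 12 8 7 14 13 16 2 3)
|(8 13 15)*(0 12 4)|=3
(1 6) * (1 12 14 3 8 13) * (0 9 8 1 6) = (0 9 8 13 6 12 14 3 1) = [9, 0, 2, 1, 4, 5, 12, 7, 13, 8, 10, 11, 14, 6, 3]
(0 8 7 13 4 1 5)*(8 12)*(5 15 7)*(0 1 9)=[12, 15, 2, 3, 9, 1, 6, 13, 5, 0, 10, 11, 8, 4, 14, 7]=(0 12 8 5 1 15 7 13 4 9)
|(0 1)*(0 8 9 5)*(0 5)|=4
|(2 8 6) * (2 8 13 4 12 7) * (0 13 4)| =4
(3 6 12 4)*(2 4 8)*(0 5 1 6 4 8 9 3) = (0 5 1 6 12 9 3 4)(2 8) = [5, 6, 8, 4, 0, 1, 12, 7, 2, 3, 10, 11, 9]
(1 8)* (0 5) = (0 5)(1 8) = [5, 8, 2, 3, 4, 0, 6, 7, 1]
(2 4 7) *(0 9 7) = (0 9 7 2 4) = [9, 1, 4, 3, 0, 5, 6, 2, 8, 7]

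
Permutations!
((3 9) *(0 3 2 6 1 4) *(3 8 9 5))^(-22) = ((0 8 9 2 6 1 4)(3 5))^(-22) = (0 4 1 6 2 9 8)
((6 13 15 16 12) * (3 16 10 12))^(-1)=(3 16)(6 12 10 15 13)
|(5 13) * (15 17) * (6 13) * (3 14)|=|(3 14)(5 6 13)(15 17)|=6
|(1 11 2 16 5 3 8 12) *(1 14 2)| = |(1 11)(2 16 5 3 8 12 14)| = 14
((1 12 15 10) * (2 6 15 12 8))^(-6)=((1 8 2 6 15 10))^(-6)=(15)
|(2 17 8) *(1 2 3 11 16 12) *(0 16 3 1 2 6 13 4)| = |(0 16 12 2 17 8 1 6 13 4)(3 11)| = 10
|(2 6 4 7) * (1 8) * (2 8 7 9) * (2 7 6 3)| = |(1 6 4 9 7 8)(2 3)| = 6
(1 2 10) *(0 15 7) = (0 15 7)(1 2 10) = [15, 2, 10, 3, 4, 5, 6, 0, 8, 9, 1, 11, 12, 13, 14, 7]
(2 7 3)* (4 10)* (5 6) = (2 7 3)(4 10)(5 6) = [0, 1, 7, 2, 10, 6, 5, 3, 8, 9, 4]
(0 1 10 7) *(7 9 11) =[1, 10, 2, 3, 4, 5, 6, 0, 8, 11, 9, 7] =(0 1 10 9 11 7)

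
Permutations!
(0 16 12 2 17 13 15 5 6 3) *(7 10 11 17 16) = (0 7 10 11 17 13 15 5 6 3)(2 16 12) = [7, 1, 16, 0, 4, 6, 3, 10, 8, 9, 11, 17, 2, 15, 14, 5, 12, 13]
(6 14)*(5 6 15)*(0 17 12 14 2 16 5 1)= (0 17 12 14 15 1)(2 16 5 6)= [17, 0, 16, 3, 4, 6, 2, 7, 8, 9, 10, 11, 14, 13, 15, 1, 5, 12]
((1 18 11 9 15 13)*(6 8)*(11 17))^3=((1 18 17 11 9 15 13)(6 8))^3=(1 11 13 17 15 18 9)(6 8)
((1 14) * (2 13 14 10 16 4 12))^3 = ((1 10 16 4 12 2 13 14))^3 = (1 4 13 10 12 14 16 2)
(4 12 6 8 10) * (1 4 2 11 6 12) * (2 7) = (12)(1 4)(2 11 6 8 10 7) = [0, 4, 11, 3, 1, 5, 8, 2, 10, 9, 7, 6, 12]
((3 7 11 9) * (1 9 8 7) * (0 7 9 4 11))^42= (11)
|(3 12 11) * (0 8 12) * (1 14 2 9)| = 20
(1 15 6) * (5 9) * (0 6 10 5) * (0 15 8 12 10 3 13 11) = [6, 8, 2, 13, 4, 9, 1, 7, 12, 15, 5, 0, 10, 11, 14, 3] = (0 6 1 8 12 10 5 9 15 3 13 11)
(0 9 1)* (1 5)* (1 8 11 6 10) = (0 9 5 8 11 6 10 1) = [9, 0, 2, 3, 4, 8, 10, 7, 11, 5, 1, 6]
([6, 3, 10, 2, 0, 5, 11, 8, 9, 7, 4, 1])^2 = (0 11 3 10)(1 2 4 6)(7 9 8)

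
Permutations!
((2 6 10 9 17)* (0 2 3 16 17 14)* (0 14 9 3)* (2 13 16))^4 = ((0 13 16 17)(2 6 10 3))^4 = (17)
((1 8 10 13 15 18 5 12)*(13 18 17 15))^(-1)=(1 12 5 18 10 8)(15 17)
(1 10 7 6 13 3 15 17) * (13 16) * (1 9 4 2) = (1 10 7 6 16 13 3 15 17 9 4 2) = [0, 10, 1, 15, 2, 5, 16, 6, 8, 4, 7, 11, 12, 3, 14, 17, 13, 9]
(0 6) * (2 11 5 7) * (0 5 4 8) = (0 6 5 7 2 11 4 8) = [6, 1, 11, 3, 8, 7, 5, 2, 0, 9, 10, 4]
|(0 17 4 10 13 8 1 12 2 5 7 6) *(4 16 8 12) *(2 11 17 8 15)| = |(0 8 1 4 10 13 12 11 17 16 15 2 5 7 6)| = 15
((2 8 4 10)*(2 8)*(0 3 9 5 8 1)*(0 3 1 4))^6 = (10) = ((0 1 3 9 5 8)(4 10))^6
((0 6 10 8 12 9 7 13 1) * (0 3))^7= ((0 6 10 8 12 9 7 13 1 3))^7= (0 13 12 6 1 9 10 3 7 8)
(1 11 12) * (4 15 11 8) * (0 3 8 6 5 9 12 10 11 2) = (0 3 8 4 15 2)(1 6 5 9 12)(10 11) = [3, 6, 0, 8, 15, 9, 5, 7, 4, 12, 11, 10, 1, 13, 14, 2]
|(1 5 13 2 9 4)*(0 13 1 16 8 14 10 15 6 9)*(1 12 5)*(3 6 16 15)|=18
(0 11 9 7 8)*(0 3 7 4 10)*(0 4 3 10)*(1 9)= [11, 9, 2, 7, 0, 5, 6, 8, 10, 3, 4, 1]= (0 11 1 9 3 7 8 10 4)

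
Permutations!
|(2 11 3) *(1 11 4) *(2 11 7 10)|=10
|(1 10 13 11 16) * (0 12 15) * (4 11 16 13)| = |(0 12 15)(1 10 4 11 13 16)| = 6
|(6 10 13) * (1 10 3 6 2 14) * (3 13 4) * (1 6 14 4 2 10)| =|(2 4 3 14 6 13 10)| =7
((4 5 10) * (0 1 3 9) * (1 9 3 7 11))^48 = ((0 9)(1 7 11)(4 5 10))^48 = (11)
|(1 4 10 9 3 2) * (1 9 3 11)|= |(1 4 10 3 2 9 11)|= 7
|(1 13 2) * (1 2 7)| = 3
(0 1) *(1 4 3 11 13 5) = [4, 0, 2, 11, 3, 1, 6, 7, 8, 9, 10, 13, 12, 5] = (0 4 3 11 13 5 1)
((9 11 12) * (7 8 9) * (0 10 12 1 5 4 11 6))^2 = ((0 10 12 7 8 9 6)(1 5 4 11))^2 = (0 12 8 6 10 7 9)(1 4)(5 11)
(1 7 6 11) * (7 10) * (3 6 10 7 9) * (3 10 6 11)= (1 7 6 3 11)(9 10)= [0, 7, 2, 11, 4, 5, 3, 6, 8, 10, 9, 1]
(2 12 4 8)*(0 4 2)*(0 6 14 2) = [4, 1, 12, 3, 8, 5, 14, 7, 6, 9, 10, 11, 0, 13, 2] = (0 4 8 6 14 2 12)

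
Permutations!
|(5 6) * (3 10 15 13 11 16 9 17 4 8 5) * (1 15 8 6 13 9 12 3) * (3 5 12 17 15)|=|(1 3 10 8 12 5 13 11 16 17 4 6)(9 15)|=12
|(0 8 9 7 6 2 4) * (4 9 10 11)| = |(0 8 10 11 4)(2 9 7 6)| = 20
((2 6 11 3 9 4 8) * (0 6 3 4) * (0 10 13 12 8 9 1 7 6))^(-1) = ((1 7 6 11 4 9 10 13 12 8 2 3))^(-1) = (1 3 2 8 12 13 10 9 4 11 6 7)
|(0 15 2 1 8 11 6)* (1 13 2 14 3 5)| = |(0 15 14 3 5 1 8 11 6)(2 13)| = 18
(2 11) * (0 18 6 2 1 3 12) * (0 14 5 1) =(0 18 6 2 11)(1 3 12 14 5) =[18, 3, 11, 12, 4, 1, 2, 7, 8, 9, 10, 0, 14, 13, 5, 15, 16, 17, 6]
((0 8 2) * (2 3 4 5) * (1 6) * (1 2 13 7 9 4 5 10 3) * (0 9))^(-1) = ((0 8 1 6 2 9 4 10 3 5 13 7))^(-1) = (0 7 13 5 3 10 4 9 2 6 1 8)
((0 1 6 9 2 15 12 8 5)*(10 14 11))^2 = (0 6 2 12 5 1 9 15 8)(10 11 14)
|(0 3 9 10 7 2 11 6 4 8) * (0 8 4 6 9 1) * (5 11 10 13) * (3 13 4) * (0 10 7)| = 18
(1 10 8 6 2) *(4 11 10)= (1 4 11 10 8 6 2)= [0, 4, 1, 3, 11, 5, 2, 7, 6, 9, 8, 10]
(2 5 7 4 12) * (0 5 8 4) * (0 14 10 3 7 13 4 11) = [5, 1, 8, 7, 12, 13, 6, 14, 11, 9, 3, 0, 2, 4, 10] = (0 5 13 4 12 2 8 11)(3 7 14 10)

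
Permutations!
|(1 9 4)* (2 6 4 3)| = 6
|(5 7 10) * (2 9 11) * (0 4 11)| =|(0 4 11 2 9)(5 7 10)| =15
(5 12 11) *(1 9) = [0, 9, 2, 3, 4, 12, 6, 7, 8, 1, 10, 5, 11] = (1 9)(5 12 11)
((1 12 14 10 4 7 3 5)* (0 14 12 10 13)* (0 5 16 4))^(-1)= ((0 14 13 5 1 10)(3 16 4 7))^(-1)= (0 10 1 5 13 14)(3 7 4 16)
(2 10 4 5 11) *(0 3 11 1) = (0 3 11 2 10 4 5 1) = [3, 0, 10, 11, 5, 1, 6, 7, 8, 9, 4, 2]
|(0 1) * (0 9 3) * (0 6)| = |(0 1 9 3 6)| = 5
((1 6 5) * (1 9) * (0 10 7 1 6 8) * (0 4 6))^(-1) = ((0 10 7 1 8 4 6 5 9))^(-1) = (0 9 5 6 4 8 1 7 10)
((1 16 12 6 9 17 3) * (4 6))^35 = (1 4 17 16 6 3 12 9)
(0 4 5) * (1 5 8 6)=[4, 5, 2, 3, 8, 0, 1, 7, 6]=(0 4 8 6 1 5)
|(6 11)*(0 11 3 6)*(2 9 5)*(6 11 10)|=15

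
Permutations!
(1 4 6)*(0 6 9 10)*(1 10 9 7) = (0 6 10)(1 4 7) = [6, 4, 2, 3, 7, 5, 10, 1, 8, 9, 0]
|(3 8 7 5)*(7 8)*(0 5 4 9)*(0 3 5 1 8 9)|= 7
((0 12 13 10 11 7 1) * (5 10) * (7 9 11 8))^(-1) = ((0 12 13 5 10 8 7 1)(9 11))^(-1) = (0 1 7 8 10 5 13 12)(9 11)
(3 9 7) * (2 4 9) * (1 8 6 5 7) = [0, 8, 4, 2, 9, 7, 5, 3, 6, 1] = (1 8 6 5 7 3 2 4 9)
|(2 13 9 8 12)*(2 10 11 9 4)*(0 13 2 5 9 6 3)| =|(0 13 4 5 9 8 12 10 11 6 3)| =11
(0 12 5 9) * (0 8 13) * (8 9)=(0 12 5 8 13)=[12, 1, 2, 3, 4, 8, 6, 7, 13, 9, 10, 11, 5, 0]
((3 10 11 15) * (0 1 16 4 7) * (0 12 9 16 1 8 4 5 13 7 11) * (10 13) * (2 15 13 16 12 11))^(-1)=((0 8 4 2 15 3 16 5 10)(7 11 13)(9 12))^(-1)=(0 10 5 16 3 15 2 4 8)(7 13 11)(9 12)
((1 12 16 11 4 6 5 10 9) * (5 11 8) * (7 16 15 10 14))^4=(1 9 10 15 12)(4 6 11)(5 8 16 7 14)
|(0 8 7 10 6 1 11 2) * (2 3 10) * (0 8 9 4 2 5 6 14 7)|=|(0 9 4 2 8)(1 11 3 10 14 7 5 6)|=40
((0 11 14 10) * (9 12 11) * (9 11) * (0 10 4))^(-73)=(0 4 14 11)(9 12)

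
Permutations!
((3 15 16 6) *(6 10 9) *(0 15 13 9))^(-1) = (0 10 16 15)(3 6 9 13)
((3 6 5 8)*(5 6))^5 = ((3 5 8))^5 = (3 8 5)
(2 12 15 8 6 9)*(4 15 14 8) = [0, 1, 12, 3, 15, 5, 9, 7, 6, 2, 10, 11, 14, 13, 8, 4] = (2 12 14 8 6 9)(4 15)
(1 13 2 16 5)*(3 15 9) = (1 13 2 16 5)(3 15 9) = [0, 13, 16, 15, 4, 1, 6, 7, 8, 3, 10, 11, 12, 2, 14, 9, 5]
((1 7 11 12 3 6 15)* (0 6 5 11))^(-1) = (0 7 1 15 6)(3 12 11 5)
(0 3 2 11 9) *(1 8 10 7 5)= (0 3 2 11 9)(1 8 10 7 5)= [3, 8, 11, 2, 4, 1, 6, 5, 10, 0, 7, 9]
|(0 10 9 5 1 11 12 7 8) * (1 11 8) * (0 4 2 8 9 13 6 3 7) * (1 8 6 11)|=30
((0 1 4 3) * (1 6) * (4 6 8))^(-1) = ((0 8 4 3)(1 6))^(-1) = (0 3 4 8)(1 6)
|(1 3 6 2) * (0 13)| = |(0 13)(1 3 6 2)| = 4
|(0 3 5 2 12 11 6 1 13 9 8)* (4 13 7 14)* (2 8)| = |(0 3 5 8)(1 7 14 4 13 9 2 12 11 6)| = 20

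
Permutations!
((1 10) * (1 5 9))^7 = ((1 10 5 9))^7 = (1 9 5 10)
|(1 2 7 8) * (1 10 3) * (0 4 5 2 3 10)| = |(10)(0 4 5 2 7 8)(1 3)| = 6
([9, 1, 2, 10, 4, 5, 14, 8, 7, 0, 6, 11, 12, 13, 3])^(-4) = (14)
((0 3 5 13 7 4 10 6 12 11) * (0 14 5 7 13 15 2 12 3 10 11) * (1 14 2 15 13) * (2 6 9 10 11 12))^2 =(15)(0 6 7 12 11 3 4)(1 5)(13 14)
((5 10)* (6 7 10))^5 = ((5 6 7 10))^5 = (5 6 7 10)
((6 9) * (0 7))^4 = (9)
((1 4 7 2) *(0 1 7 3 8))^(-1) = ((0 1 4 3 8)(2 7))^(-1) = (0 8 3 4 1)(2 7)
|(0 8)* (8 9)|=3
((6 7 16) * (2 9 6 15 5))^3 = ((2 9 6 7 16 15 5))^3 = (2 7 5 6 15 9 16)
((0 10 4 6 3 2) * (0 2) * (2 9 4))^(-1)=(0 3 6 4 9 2 10)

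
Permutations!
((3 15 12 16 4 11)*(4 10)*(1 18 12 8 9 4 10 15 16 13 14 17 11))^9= ((1 18 12 13 14 17 11 3 16 15 8 9 4))^9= (1 15 17 18 8 11 12 9 3 13 4 16 14)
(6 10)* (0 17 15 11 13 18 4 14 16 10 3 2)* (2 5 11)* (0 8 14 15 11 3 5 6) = [17, 1, 8, 6, 15, 3, 5, 7, 14, 9, 0, 13, 12, 18, 16, 2, 10, 11, 4] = (0 17 11 13 18 4 15 2 8 14 16 10)(3 6 5)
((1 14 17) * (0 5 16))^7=(0 5 16)(1 14 17)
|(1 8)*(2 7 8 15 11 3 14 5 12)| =|(1 15 11 3 14 5 12 2 7 8)| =10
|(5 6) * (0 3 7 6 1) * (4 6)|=7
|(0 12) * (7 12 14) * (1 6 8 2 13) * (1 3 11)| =|(0 14 7 12)(1 6 8 2 13 3 11)| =28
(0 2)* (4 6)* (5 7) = (0 2)(4 6)(5 7) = [2, 1, 0, 3, 6, 7, 4, 5]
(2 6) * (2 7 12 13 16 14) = [0, 1, 6, 3, 4, 5, 7, 12, 8, 9, 10, 11, 13, 16, 2, 15, 14] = (2 6 7 12 13 16 14)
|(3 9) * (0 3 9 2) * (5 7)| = 6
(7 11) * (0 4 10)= (0 4 10)(7 11)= [4, 1, 2, 3, 10, 5, 6, 11, 8, 9, 0, 7]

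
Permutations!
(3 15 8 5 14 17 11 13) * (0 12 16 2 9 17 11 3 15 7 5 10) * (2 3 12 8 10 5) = (0 8 5 14 11 13 15 10)(2 9 17 12 16 3 7) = [8, 1, 9, 7, 4, 14, 6, 2, 5, 17, 0, 13, 16, 15, 11, 10, 3, 12]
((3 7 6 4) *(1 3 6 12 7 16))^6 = (16)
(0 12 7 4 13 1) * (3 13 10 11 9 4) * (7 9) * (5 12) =(0 5 12 9 4 10 11 7 3 13 1) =[5, 0, 2, 13, 10, 12, 6, 3, 8, 4, 11, 7, 9, 1]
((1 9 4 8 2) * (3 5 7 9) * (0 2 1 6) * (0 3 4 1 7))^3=(0 3 2 5 6)(1 7 4 9 8)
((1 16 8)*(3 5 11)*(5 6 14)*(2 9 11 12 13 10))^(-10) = (1 8 16)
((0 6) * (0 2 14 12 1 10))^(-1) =((0 6 2 14 12 1 10))^(-1) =(0 10 1 12 14 2 6)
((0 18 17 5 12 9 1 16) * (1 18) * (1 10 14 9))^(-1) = (0 16 1 12 5 17 18 9 14 10)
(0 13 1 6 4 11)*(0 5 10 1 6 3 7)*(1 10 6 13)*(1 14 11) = (0 14 11 5 6 4 1 3 7) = [14, 3, 2, 7, 1, 6, 4, 0, 8, 9, 10, 5, 12, 13, 11]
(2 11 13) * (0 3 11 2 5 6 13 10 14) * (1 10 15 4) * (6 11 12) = (0 3 12 6 13 5 11 15 4 1 10 14) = [3, 10, 2, 12, 1, 11, 13, 7, 8, 9, 14, 15, 6, 5, 0, 4]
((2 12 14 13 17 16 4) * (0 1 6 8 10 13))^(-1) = (0 14 12 2 4 16 17 13 10 8 6 1)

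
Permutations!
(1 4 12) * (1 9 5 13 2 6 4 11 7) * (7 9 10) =(1 11 9 5 13 2 6 4 12 10 7) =[0, 11, 6, 3, 12, 13, 4, 1, 8, 5, 7, 9, 10, 2]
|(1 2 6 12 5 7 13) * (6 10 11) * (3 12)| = 10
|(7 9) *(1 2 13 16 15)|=|(1 2 13 16 15)(7 9)|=10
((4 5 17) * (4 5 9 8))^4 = (17)(4 9 8)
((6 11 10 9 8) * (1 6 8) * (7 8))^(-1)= (1 9 10 11 6)(7 8)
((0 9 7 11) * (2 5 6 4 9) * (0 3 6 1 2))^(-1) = (1 5 2)(3 11 7 9 4 6)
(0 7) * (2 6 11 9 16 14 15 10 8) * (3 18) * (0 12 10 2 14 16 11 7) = (2 6 7 12 10 8 14 15)(3 18)(9 11) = [0, 1, 6, 18, 4, 5, 7, 12, 14, 11, 8, 9, 10, 13, 15, 2, 16, 17, 3]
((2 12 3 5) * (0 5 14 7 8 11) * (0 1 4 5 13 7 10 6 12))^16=((0 13 7 8 11 1 4 5 2)(3 14 10 6 12))^16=(0 5 1 8 13 2 4 11 7)(3 14 10 6 12)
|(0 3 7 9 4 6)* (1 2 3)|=8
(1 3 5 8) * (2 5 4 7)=(1 3 4 7 2 5 8)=[0, 3, 5, 4, 7, 8, 6, 2, 1]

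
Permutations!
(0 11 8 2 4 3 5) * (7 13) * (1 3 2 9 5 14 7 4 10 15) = (0 11 8 9 5)(1 3 14 7 13 4 2 10 15) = [11, 3, 10, 14, 2, 0, 6, 13, 9, 5, 15, 8, 12, 4, 7, 1]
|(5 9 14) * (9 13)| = |(5 13 9 14)| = 4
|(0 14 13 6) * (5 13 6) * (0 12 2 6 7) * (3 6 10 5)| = |(0 14 7)(2 10 5 13 3 6 12)| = 21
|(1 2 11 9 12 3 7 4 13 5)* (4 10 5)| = 18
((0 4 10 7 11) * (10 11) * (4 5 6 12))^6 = (12)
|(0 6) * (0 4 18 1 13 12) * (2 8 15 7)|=28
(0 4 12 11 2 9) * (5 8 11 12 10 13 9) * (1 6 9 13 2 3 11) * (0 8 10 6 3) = (13)(0 4 6 9 8 1 3 11)(2 5 10) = [4, 3, 5, 11, 6, 10, 9, 7, 1, 8, 2, 0, 12, 13]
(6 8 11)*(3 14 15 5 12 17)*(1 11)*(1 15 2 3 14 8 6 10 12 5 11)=[0, 1, 3, 8, 4, 5, 6, 7, 15, 9, 12, 10, 17, 13, 2, 11, 16, 14]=(2 3 8 15 11 10 12 17 14)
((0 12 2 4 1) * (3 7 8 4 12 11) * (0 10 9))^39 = ((0 11 3 7 8 4 1 10 9)(2 12))^39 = (0 7 1)(2 12)(3 4 9)(8 10 11)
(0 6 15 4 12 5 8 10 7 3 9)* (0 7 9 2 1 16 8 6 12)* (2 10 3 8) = (0 12 5 6 15 4)(1 16 2)(3 10 9 7 8) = [12, 16, 1, 10, 0, 6, 15, 8, 3, 7, 9, 11, 5, 13, 14, 4, 2]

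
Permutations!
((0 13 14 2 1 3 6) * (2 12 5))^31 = (0 5 6 12 3 14 1 13 2)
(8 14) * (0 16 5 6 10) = (0 16 5 6 10)(8 14) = [16, 1, 2, 3, 4, 6, 10, 7, 14, 9, 0, 11, 12, 13, 8, 15, 5]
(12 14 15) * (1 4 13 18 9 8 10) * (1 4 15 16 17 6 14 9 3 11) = (1 15 12 9 8 10 4 13 18 3 11)(6 14 16 17) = [0, 15, 2, 11, 13, 5, 14, 7, 10, 8, 4, 1, 9, 18, 16, 12, 17, 6, 3]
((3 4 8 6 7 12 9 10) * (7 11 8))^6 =((3 4 7 12 9 10)(6 11 8))^6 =(12)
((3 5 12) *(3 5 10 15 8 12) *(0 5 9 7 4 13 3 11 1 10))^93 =(0 11 10 8 9 4 3 5 1 15 12 7 13)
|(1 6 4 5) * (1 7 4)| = 6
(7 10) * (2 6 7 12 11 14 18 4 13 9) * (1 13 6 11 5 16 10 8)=(1 13 9 2 11 14 18 4 6 7 8)(5 16 10 12)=[0, 13, 11, 3, 6, 16, 7, 8, 1, 2, 12, 14, 5, 9, 18, 15, 10, 17, 4]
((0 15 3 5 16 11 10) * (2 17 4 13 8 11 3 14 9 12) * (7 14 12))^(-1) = ((0 15 12 2 17 4 13 8 11 10)(3 5 16)(7 14 9))^(-1) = (0 10 11 8 13 4 17 2 12 15)(3 16 5)(7 9 14)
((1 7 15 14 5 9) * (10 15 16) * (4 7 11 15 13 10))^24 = (16)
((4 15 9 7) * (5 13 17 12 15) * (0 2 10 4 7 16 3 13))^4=(0 5 4 10 2)(3 15 13 9 17 16 12)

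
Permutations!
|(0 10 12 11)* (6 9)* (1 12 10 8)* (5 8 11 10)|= 10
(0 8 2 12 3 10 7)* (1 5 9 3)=(0 8 2 12 1 5 9 3 10 7)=[8, 5, 12, 10, 4, 9, 6, 0, 2, 3, 7, 11, 1]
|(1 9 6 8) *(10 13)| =4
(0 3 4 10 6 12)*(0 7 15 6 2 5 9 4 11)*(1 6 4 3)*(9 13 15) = (0 1 6 12 7 9 3 11)(2 5 13 15 4 10) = [1, 6, 5, 11, 10, 13, 12, 9, 8, 3, 2, 0, 7, 15, 14, 4]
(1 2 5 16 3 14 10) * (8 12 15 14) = (1 2 5 16 3 8 12 15 14 10) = [0, 2, 5, 8, 4, 16, 6, 7, 12, 9, 1, 11, 15, 13, 10, 14, 3]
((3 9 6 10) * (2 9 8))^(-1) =((2 9 6 10 3 8))^(-1) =(2 8 3 10 6 9)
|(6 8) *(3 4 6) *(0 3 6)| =|(0 3 4)(6 8)| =6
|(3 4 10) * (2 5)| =6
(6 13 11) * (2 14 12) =[0, 1, 14, 3, 4, 5, 13, 7, 8, 9, 10, 6, 2, 11, 12] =(2 14 12)(6 13 11)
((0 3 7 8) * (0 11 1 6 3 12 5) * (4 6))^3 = (12)(1 3 11 6 8 4 7)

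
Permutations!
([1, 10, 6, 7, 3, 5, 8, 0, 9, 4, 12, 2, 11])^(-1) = (0 7 3 4 9 8 6 2 11 12 10 1)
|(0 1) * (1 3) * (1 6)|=4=|(0 3 6 1)|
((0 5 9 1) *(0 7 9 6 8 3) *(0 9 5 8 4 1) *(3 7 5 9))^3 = (0 9 7 8)(1 4 6 5)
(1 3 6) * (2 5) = (1 3 6)(2 5) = [0, 3, 5, 6, 4, 2, 1]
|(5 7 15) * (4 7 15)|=2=|(4 7)(5 15)|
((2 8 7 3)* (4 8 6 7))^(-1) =((2 6 7 3)(4 8))^(-1) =(2 3 7 6)(4 8)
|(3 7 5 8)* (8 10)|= 5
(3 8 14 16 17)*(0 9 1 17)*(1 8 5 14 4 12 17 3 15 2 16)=[9, 3, 16, 5, 12, 14, 6, 7, 4, 8, 10, 11, 17, 13, 1, 2, 0, 15]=(0 9 8 4 12 17 15 2 16)(1 3 5 14)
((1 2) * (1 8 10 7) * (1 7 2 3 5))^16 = (1 3 5)(2 8 10)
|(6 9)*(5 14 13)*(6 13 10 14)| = |(5 6 9 13)(10 14)| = 4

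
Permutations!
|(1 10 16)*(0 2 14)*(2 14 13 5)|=6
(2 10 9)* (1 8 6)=(1 8 6)(2 10 9)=[0, 8, 10, 3, 4, 5, 1, 7, 6, 2, 9]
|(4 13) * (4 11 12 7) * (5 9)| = |(4 13 11 12 7)(5 9)| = 10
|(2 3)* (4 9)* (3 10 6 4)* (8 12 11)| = 6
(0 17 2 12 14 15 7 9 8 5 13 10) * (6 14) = (0 17 2 12 6 14 15 7 9 8 5 13 10) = [17, 1, 12, 3, 4, 13, 14, 9, 5, 8, 0, 11, 6, 10, 15, 7, 16, 2]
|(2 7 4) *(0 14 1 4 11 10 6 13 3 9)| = |(0 14 1 4 2 7 11 10 6 13 3 9)| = 12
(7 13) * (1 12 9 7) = [0, 12, 2, 3, 4, 5, 6, 13, 8, 7, 10, 11, 9, 1] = (1 12 9 7 13)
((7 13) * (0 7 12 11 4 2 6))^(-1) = (0 6 2 4 11 12 13 7)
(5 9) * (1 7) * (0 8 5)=(0 8 5 9)(1 7)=[8, 7, 2, 3, 4, 9, 6, 1, 5, 0]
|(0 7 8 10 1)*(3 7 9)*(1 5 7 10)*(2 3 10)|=|(0 9 10 5 7 8 1)(2 3)|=14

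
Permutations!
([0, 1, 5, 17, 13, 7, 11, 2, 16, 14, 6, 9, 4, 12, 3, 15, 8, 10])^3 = (3 6 14 10 9 17 11)(8 16)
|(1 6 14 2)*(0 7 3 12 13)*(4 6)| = 5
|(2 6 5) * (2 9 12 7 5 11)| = 12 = |(2 6 11)(5 9 12 7)|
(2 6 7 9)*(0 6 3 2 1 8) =(0 6 7 9 1 8)(2 3) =[6, 8, 3, 2, 4, 5, 7, 9, 0, 1]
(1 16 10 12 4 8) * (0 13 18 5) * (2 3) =(0 13 18 5)(1 16 10 12 4 8)(2 3) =[13, 16, 3, 2, 8, 0, 6, 7, 1, 9, 12, 11, 4, 18, 14, 15, 10, 17, 5]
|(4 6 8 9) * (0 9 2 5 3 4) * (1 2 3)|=|(0 9)(1 2 5)(3 4 6 8)|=12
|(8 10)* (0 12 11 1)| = |(0 12 11 1)(8 10)| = 4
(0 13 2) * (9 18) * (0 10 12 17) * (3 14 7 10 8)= (0 13 2 8 3 14 7 10 12 17)(9 18)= [13, 1, 8, 14, 4, 5, 6, 10, 3, 18, 12, 11, 17, 2, 7, 15, 16, 0, 9]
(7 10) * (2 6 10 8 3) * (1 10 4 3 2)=(1 10 7 8 2 6 4 3)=[0, 10, 6, 1, 3, 5, 4, 8, 2, 9, 7]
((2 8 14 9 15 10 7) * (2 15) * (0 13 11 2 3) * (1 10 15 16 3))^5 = ((0 13 11 2 8 14 9 1 10 7 16 3))^5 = (0 14 16 2 10 13 9 3 8 7 11 1)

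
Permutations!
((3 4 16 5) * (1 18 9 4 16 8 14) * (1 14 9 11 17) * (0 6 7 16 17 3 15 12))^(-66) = (0 5 6 15 7 12 16)(1 17 3 11 18) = ((0 6 7 16 5 15 12)(1 18 11 3 17)(4 8 9))^(-66)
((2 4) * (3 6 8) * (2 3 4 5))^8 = (8) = ((2 5)(3 6 8 4))^8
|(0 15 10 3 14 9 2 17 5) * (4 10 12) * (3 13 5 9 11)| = 21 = |(0 15 12 4 10 13 5)(2 17 9)(3 14 11)|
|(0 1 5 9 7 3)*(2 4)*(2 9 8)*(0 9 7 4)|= |(0 1 5 8 2)(3 9 4 7)|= 20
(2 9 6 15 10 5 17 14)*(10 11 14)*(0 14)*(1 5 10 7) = [14, 5, 9, 3, 4, 17, 15, 1, 8, 6, 10, 0, 12, 13, 2, 11, 16, 7] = (0 14 2 9 6 15 11)(1 5 17 7)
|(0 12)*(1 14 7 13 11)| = 10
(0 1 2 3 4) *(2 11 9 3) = [1, 11, 2, 4, 0, 5, 6, 7, 8, 3, 10, 9] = (0 1 11 9 3 4)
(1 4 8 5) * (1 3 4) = [0, 1, 2, 4, 8, 3, 6, 7, 5] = (3 4 8 5)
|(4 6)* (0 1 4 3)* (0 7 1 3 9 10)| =8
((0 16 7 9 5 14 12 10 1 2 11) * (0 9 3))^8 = ((0 16 7 3)(1 2 11 9 5 14 12 10))^8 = (16)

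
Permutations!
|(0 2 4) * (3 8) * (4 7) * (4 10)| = 10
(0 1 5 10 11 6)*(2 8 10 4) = (0 1 5 4 2 8 10 11 6) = [1, 5, 8, 3, 2, 4, 0, 7, 10, 9, 11, 6]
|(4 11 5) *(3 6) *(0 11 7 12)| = |(0 11 5 4 7 12)(3 6)| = 6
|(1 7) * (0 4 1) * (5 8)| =4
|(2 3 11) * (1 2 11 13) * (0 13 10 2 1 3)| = |(0 13 3 10 2)| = 5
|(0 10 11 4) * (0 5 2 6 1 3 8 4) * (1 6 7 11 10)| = |(0 1 3 8 4 5 2 7 11)| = 9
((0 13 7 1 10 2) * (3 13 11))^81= (0 11 3 13 7 1 10 2)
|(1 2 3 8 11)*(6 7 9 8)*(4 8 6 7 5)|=10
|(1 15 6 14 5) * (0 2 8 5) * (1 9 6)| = 14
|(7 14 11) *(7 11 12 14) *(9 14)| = 3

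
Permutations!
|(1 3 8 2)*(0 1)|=|(0 1 3 8 2)|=5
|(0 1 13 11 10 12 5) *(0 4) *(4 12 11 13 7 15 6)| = |(0 1 7 15 6 4)(5 12)(10 11)| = 6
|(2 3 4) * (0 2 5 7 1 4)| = 12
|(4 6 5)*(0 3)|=6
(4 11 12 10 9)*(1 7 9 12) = (1 7 9 4 11)(10 12) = [0, 7, 2, 3, 11, 5, 6, 9, 8, 4, 12, 1, 10]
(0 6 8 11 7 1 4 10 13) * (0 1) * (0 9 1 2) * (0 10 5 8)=(0 6)(1 4 5 8 11 7 9)(2 10 13)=[6, 4, 10, 3, 5, 8, 0, 9, 11, 1, 13, 7, 12, 2]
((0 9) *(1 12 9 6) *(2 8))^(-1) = ((0 6 1 12 9)(2 8))^(-1) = (0 9 12 1 6)(2 8)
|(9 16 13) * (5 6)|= |(5 6)(9 16 13)|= 6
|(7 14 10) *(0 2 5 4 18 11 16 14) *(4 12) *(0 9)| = |(0 2 5 12 4 18 11 16 14 10 7 9)| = 12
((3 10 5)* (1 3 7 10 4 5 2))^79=(1 4 7 2 3 5 10)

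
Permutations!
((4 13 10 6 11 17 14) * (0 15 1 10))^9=((0 15 1 10 6 11 17 14 4 13))^9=(0 13 4 14 17 11 6 10 1 15)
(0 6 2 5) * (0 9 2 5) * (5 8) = [6, 1, 0, 3, 4, 9, 8, 7, 5, 2] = (0 6 8 5 9 2)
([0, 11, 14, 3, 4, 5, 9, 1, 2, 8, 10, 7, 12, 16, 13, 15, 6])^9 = (2 13 6 8 14 16 9)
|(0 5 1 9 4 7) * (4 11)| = 7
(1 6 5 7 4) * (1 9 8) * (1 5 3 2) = (1 6 3 2)(4 9 8 5 7) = [0, 6, 1, 2, 9, 7, 3, 4, 5, 8]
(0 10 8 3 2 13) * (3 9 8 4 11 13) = (0 10 4 11 13)(2 3)(8 9) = [10, 1, 3, 2, 11, 5, 6, 7, 9, 8, 4, 13, 12, 0]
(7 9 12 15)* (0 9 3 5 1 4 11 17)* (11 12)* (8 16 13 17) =[9, 4, 2, 5, 12, 1, 6, 3, 16, 11, 10, 8, 15, 17, 14, 7, 13, 0] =(0 9 11 8 16 13 17)(1 4 12 15 7 3 5)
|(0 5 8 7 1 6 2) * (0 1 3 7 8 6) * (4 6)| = |(8)(0 5 4 6 2 1)(3 7)| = 6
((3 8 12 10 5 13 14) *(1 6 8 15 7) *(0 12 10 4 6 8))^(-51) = ((0 12 4 6)(1 8 10 5 13 14 3 15 7))^(-51) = (0 12 4 6)(1 5 3)(7 10 14)(8 13 15)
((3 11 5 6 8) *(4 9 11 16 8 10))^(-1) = ((3 16 8)(4 9 11 5 6 10))^(-1) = (3 8 16)(4 10 6 5 11 9)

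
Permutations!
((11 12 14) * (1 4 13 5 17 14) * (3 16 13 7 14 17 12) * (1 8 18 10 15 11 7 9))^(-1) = ((1 4 9)(3 16 13 5 12 8 18 10 15 11)(7 14))^(-1) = (1 9 4)(3 11 15 10 18 8 12 5 13 16)(7 14)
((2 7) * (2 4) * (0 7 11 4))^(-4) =(2 4 11) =((0 7)(2 11 4))^(-4)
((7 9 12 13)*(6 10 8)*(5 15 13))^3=(5 7)(9 15)(12 13)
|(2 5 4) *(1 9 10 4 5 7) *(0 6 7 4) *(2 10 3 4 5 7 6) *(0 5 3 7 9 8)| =10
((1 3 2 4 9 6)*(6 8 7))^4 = (1 9)(2 7)(3 8)(4 6)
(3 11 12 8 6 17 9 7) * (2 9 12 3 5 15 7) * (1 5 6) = (1 5 15 7 6 17 12 8)(2 9)(3 11) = [0, 5, 9, 11, 4, 15, 17, 6, 1, 2, 10, 3, 8, 13, 14, 7, 16, 12]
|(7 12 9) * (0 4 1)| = 3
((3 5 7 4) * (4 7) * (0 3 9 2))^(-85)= (0 2 9 4 5 3)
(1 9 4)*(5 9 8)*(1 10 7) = [0, 8, 2, 3, 10, 9, 6, 1, 5, 4, 7] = (1 8 5 9 4 10 7)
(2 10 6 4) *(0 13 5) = (0 13 5)(2 10 6 4) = [13, 1, 10, 3, 2, 0, 4, 7, 8, 9, 6, 11, 12, 5]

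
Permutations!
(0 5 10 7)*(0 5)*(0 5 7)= (0 5 10)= [5, 1, 2, 3, 4, 10, 6, 7, 8, 9, 0]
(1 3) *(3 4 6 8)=(1 4 6 8 3)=[0, 4, 2, 1, 6, 5, 8, 7, 3]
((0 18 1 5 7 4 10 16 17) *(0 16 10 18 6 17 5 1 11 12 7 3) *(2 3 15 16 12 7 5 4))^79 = (0 6 17 12 5 15 16 4 18 11 7 2 3)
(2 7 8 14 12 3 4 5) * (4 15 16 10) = [0, 1, 7, 15, 5, 2, 6, 8, 14, 9, 4, 11, 3, 13, 12, 16, 10] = (2 7 8 14 12 3 15 16 10 4 5)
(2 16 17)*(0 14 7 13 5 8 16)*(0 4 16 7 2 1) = (0 14 2 4 16 17 1)(5 8 7 13) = [14, 0, 4, 3, 16, 8, 6, 13, 7, 9, 10, 11, 12, 5, 2, 15, 17, 1]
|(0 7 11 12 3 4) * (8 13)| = |(0 7 11 12 3 4)(8 13)| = 6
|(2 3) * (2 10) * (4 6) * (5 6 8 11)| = 15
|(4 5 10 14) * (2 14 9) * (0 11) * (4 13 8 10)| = 6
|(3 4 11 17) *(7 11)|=5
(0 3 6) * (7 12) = [3, 1, 2, 6, 4, 5, 0, 12, 8, 9, 10, 11, 7] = (0 3 6)(7 12)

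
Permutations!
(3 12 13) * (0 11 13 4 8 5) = [11, 1, 2, 12, 8, 0, 6, 7, 5, 9, 10, 13, 4, 3] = (0 11 13 3 12 4 8 5)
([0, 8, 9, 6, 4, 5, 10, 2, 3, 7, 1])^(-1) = [0, 10, 7, 8, 4, 5, 3, 9, 1, 2, 6]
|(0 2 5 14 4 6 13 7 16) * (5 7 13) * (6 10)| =|(0 2 7 16)(4 10 6 5 14)| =20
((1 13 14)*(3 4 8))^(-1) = ((1 13 14)(3 4 8))^(-1) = (1 14 13)(3 8 4)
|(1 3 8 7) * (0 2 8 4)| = |(0 2 8 7 1 3 4)| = 7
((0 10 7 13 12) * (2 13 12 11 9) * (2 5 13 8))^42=((0 10 7 12)(2 8)(5 13 11 9))^42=(0 7)(5 11)(9 13)(10 12)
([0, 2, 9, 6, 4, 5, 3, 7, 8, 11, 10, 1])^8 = [0, 1, 2, 3, 4, 5, 6, 7, 8, 9, 10, 11]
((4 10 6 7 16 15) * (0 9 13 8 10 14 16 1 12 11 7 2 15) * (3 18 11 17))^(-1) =(0 16 14 4 15 2 6 10 8 13 9)(1 7 11 18 3 17 12)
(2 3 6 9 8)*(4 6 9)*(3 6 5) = (2 6 4 5 3 9 8) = [0, 1, 6, 9, 5, 3, 4, 7, 2, 8]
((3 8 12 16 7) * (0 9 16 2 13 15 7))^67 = (0 9 16)(2 3 13 8 15 12 7)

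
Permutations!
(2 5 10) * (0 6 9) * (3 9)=(0 6 3 9)(2 5 10)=[6, 1, 5, 9, 4, 10, 3, 7, 8, 0, 2]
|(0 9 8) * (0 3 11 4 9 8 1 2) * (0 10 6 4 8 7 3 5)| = 6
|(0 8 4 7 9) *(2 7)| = 6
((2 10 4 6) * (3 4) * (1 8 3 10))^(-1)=(10)(1 2 6 4 3 8)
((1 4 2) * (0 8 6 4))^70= (0 2 6)(1 4 8)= ((0 8 6 4 2 1))^70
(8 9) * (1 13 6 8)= (1 13 6 8 9)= [0, 13, 2, 3, 4, 5, 8, 7, 9, 1, 10, 11, 12, 6]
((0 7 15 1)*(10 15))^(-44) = ((0 7 10 15 1))^(-44) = (0 7 10 15 1)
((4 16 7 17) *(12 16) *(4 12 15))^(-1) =(4 15)(7 16 12 17)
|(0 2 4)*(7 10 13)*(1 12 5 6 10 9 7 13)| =|(13)(0 2 4)(1 12 5 6 10)(7 9)| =30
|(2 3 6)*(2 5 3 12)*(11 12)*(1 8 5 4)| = |(1 8 5 3 6 4)(2 11 12)| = 6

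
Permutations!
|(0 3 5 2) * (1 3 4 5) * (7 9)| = 4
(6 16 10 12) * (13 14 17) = (6 16 10 12)(13 14 17) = [0, 1, 2, 3, 4, 5, 16, 7, 8, 9, 12, 11, 6, 14, 17, 15, 10, 13]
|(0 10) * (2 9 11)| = |(0 10)(2 9 11)| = 6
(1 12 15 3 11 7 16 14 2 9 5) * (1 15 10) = (1 12 10)(2 9 5 15 3 11 7 16 14) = [0, 12, 9, 11, 4, 15, 6, 16, 8, 5, 1, 7, 10, 13, 2, 3, 14]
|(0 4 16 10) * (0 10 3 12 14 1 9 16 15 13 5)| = 30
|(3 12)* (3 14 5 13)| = |(3 12 14 5 13)| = 5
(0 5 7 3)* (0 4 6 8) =(0 5 7 3 4 6 8) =[5, 1, 2, 4, 6, 7, 8, 3, 0]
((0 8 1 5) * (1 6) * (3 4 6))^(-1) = (0 5 1 6 4 3 8)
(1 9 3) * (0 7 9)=(0 7 9 3 1)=[7, 0, 2, 1, 4, 5, 6, 9, 8, 3]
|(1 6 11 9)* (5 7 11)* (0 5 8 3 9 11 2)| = 20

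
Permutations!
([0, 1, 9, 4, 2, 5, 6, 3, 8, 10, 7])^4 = [0, 1, 3, 10, 7, 5, 6, 9, 8, 4, 2]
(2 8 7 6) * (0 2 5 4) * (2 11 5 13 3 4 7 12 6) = (0 11 5 7 2 8 12 6 13 3 4) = [11, 1, 8, 4, 0, 7, 13, 2, 12, 9, 10, 5, 6, 3]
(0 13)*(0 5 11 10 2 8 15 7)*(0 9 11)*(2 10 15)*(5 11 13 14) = (0 14 5)(2 8)(7 9 13 11 15) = [14, 1, 8, 3, 4, 0, 6, 9, 2, 13, 10, 15, 12, 11, 5, 7]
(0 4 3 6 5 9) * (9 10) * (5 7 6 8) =[4, 1, 2, 8, 3, 10, 7, 6, 5, 0, 9] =(0 4 3 8 5 10 9)(6 7)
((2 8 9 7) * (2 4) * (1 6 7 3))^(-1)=(1 3 9 8 2 4 7 6)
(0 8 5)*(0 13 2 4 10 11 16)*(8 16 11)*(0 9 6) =(0 16 9 6)(2 4 10 8 5 13) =[16, 1, 4, 3, 10, 13, 0, 7, 5, 6, 8, 11, 12, 2, 14, 15, 9]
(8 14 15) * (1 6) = [0, 6, 2, 3, 4, 5, 1, 7, 14, 9, 10, 11, 12, 13, 15, 8] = (1 6)(8 14 15)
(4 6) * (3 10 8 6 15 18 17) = (3 10 8 6 4 15 18 17) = [0, 1, 2, 10, 15, 5, 4, 7, 6, 9, 8, 11, 12, 13, 14, 18, 16, 3, 17]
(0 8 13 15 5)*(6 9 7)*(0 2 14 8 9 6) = [9, 1, 14, 3, 4, 2, 6, 0, 13, 7, 10, 11, 12, 15, 8, 5] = (0 9 7)(2 14 8 13 15 5)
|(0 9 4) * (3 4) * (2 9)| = |(0 2 9 3 4)| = 5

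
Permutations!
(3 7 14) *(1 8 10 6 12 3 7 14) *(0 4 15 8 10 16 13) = [4, 10, 2, 14, 15, 5, 12, 1, 16, 9, 6, 11, 3, 0, 7, 8, 13] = (0 4 15 8 16 13)(1 10 6 12 3 14 7)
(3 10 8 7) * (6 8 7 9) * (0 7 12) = (0 7 3 10 12)(6 8 9) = [7, 1, 2, 10, 4, 5, 8, 3, 9, 6, 12, 11, 0]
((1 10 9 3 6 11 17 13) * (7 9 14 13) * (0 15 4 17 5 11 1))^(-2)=(0 14 1 3 7 4)(6 9 17 15 13 10)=((0 15 4 17 7 9 3 6 1 10 14 13)(5 11))^(-2)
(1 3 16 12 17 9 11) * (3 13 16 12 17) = (1 13 16 17 9 11)(3 12) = [0, 13, 2, 12, 4, 5, 6, 7, 8, 11, 10, 1, 3, 16, 14, 15, 17, 9]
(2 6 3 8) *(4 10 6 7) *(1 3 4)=(1 3 8 2 7)(4 10 6)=[0, 3, 7, 8, 10, 5, 4, 1, 2, 9, 6]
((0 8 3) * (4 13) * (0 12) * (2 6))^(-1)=((0 8 3 12)(2 6)(4 13))^(-1)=(0 12 3 8)(2 6)(4 13)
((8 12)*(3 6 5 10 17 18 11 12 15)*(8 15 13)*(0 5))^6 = (0 12 10 3 18)(5 15 17 6 11)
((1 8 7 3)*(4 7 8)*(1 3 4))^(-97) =(8)(4 7)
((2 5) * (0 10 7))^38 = ((0 10 7)(2 5))^38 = (0 7 10)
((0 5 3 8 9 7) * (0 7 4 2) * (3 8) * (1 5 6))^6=((0 6 1 5 8 9 4 2))^6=(0 4 8 1)(2 9 5 6)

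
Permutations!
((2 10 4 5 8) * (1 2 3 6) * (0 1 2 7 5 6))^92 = (10)(0 7 8)(1 5 3)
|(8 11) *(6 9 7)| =|(6 9 7)(8 11)| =6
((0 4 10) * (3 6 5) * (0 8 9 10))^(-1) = (0 4)(3 5 6)(8 10 9)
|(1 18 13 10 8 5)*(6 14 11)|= 6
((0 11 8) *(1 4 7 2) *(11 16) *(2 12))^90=(0 11)(8 16)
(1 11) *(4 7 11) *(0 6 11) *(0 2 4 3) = (0 6 11 1 3)(2 4 7) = [6, 3, 4, 0, 7, 5, 11, 2, 8, 9, 10, 1]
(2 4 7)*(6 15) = (2 4 7)(6 15) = [0, 1, 4, 3, 7, 5, 15, 2, 8, 9, 10, 11, 12, 13, 14, 6]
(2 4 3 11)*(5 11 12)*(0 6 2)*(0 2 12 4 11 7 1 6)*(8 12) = (1 6 8 12 5 7)(2 11)(3 4) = [0, 6, 11, 4, 3, 7, 8, 1, 12, 9, 10, 2, 5]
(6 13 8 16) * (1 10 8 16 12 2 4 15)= (1 10 8 12 2 4 15)(6 13 16)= [0, 10, 4, 3, 15, 5, 13, 7, 12, 9, 8, 11, 2, 16, 14, 1, 6]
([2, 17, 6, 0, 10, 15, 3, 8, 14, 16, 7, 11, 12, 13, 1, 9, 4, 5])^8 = (1 7 16 5 14 10 9 17 8 4 15)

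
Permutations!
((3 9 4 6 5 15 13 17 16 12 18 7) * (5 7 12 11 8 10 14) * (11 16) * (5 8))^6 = ((3 9 4 6 7)(5 15 13 17 11)(8 10 14)(12 18))^6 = (18)(3 9 4 6 7)(5 15 13 17 11)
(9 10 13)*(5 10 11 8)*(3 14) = (3 14)(5 10 13 9 11 8) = [0, 1, 2, 14, 4, 10, 6, 7, 5, 11, 13, 8, 12, 9, 3]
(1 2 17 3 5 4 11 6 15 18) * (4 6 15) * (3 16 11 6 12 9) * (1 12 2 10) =(1 10)(2 17 16 11 15 18 12 9 3 5)(4 6) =[0, 10, 17, 5, 6, 2, 4, 7, 8, 3, 1, 15, 9, 13, 14, 18, 11, 16, 12]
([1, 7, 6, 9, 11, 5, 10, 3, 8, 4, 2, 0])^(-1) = (0 11 4 9 3 7 1)(2 10 6)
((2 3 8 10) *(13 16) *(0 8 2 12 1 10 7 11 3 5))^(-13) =((0 8 7 11 3 2 5)(1 10 12)(13 16))^(-13) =(0 8 7 11 3 2 5)(1 12 10)(13 16)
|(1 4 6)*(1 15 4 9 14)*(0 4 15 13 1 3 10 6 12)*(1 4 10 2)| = 30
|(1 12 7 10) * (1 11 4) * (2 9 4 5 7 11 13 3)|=11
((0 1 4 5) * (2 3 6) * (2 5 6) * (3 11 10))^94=((0 1 4 6 5)(2 11 10 3))^94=(0 5 6 4 1)(2 10)(3 11)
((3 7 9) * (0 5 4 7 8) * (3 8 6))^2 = ((0 5 4 7 9 8)(3 6))^2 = (0 4 9)(5 7 8)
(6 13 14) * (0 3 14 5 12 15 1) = (0 3 14 6 13 5 12 15 1) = [3, 0, 2, 14, 4, 12, 13, 7, 8, 9, 10, 11, 15, 5, 6, 1]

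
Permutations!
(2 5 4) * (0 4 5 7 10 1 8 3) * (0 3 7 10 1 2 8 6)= (0 4 8 7 1 6)(2 10)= [4, 6, 10, 3, 8, 5, 0, 1, 7, 9, 2]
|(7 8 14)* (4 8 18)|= 5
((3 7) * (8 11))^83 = ((3 7)(8 11))^83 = (3 7)(8 11)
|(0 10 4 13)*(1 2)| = |(0 10 4 13)(1 2)| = 4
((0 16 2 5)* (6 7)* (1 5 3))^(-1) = (0 5 1 3 2 16)(6 7)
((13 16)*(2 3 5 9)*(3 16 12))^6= ((2 16 13 12 3 5 9))^6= (2 9 5 3 12 13 16)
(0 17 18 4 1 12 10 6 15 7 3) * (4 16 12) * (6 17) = (0 6 15 7 3)(1 4)(10 17 18 16 12) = [6, 4, 2, 0, 1, 5, 15, 3, 8, 9, 17, 11, 10, 13, 14, 7, 12, 18, 16]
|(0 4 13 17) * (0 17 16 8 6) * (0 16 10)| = 12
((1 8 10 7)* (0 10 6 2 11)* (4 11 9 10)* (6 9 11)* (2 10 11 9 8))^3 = ((0 4 6 10 7 1 2 9 11))^3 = (0 10 2)(1 11 6)(4 7 9)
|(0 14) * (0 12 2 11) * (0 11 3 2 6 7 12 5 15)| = |(0 14 5 15)(2 3)(6 7 12)| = 12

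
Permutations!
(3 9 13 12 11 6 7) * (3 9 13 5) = (3 13 12 11 6 7 9 5) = [0, 1, 2, 13, 4, 3, 7, 9, 8, 5, 10, 6, 11, 12]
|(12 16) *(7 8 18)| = 6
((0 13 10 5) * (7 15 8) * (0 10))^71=((0 13)(5 10)(7 15 8))^71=(0 13)(5 10)(7 8 15)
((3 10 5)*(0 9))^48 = ((0 9)(3 10 5))^48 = (10)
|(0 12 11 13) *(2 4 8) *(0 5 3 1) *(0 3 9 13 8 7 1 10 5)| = |(0 12 11 8 2 4 7 1 3 10 5 9 13)| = 13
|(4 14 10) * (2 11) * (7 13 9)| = 6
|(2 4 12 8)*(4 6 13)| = 6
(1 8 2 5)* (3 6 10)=(1 8 2 5)(3 6 10)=[0, 8, 5, 6, 4, 1, 10, 7, 2, 9, 3]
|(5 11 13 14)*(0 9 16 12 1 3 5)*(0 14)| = |(0 9 16 12 1 3 5 11 13)| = 9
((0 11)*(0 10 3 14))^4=((0 11 10 3 14))^4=(0 14 3 10 11)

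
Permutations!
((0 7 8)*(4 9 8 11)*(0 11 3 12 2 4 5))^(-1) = ((0 7 3 12 2 4 9 8 11 5))^(-1) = (0 5 11 8 9 4 2 12 3 7)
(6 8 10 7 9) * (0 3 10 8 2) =(0 3 10 7 9 6 2) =[3, 1, 0, 10, 4, 5, 2, 9, 8, 6, 7]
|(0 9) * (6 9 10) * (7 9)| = |(0 10 6 7 9)| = 5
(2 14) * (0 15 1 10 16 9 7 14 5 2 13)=(0 15 1 10 16 9 7 14 13)(2 5)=[15, 10, 5, 3, 4, 2, 6, 14, 8, 7, 16, 11, 12, 0, 13, 1, 9]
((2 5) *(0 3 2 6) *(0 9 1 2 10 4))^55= (0 4 10 3)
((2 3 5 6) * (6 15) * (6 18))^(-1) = ((2 3 5 15 18 6))^(-1) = (2 6 18 15 5 3)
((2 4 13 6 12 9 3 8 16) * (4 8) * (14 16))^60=((2 8 14 16)(3 4 13 6 12 9))^60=(16)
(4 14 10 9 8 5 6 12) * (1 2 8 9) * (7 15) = (1 2 8 5 6 12 4 14 10)(7 15) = [0, 2, 8, 3, 14, 6, 12, 15, 5, 9, 1, 11, 4, 13, 10, 7]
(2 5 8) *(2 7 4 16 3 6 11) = [0, 1, 5, 6, 16, 8, 11, 4, 7, 9, 10, 2, 12, 13, 14, 15, 3] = (2 5 8 7 4 16 3 6 11)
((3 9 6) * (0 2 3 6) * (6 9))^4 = (0 9 6 3 2)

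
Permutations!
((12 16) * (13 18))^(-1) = (12 16)(13 18)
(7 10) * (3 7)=(3 7 10)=[0, 1, 2, 7, 4, 5, 6, 10, 8, 9, 3]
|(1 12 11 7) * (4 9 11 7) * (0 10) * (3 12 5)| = |(0 10)(1 5 3 12 7)(4 9 11)| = 30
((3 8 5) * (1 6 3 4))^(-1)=(1 4 5 8 3 6)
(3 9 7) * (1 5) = (1 5)(3 9 7) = [0, 5, 2, 9, 4, 1, 6, 3, 8, 7]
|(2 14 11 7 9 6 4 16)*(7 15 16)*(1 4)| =5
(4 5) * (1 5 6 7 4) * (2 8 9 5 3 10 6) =(1 3 10 6 7 4 2 8 9 5) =[0, 3, 8, 10, 2, 1, 7, 4, 9, 5, 6]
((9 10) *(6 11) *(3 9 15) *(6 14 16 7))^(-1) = ((3 9 10 15)(6 11 14 16 7))^(-1) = (3 15 10 9)(6 7 16 14 11)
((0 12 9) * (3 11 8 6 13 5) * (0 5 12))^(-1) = ((3 11 8 6 13 12 9 5))^(-1) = (3 5 9 12 13 6 8 11)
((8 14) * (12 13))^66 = (14)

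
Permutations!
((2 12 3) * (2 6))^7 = (2 6 3 12)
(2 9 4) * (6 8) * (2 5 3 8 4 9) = (9)(3 8 6 4 5) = [0, 1, 2, 8, 5, 3, 4, 7, 6, 9]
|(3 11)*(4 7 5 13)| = 4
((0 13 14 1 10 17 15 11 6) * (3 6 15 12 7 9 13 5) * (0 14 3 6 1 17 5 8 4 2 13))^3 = (0 2 1 6 12)(3 5 17 9 4)(7 8 13 10 14)(11 15)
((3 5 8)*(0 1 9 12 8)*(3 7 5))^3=(0 12 5 9 7 1 8)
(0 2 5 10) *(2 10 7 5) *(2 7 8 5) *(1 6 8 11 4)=(0 10)(1 6 8 5 11 4)(2 7)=[10, 6, 7, 3, 1, 11, 8, 2, 5, 9, 0, 4]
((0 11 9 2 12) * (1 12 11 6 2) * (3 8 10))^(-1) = (0 12 1 9 11 2 6)(3 10 8)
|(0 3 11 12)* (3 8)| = |(0 8 3 11 12)| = 5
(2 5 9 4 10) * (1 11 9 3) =(1 11 9 4 10 2 5 3) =[0, 11, 5, 1, 10, 3, 6, 7, 8, 4, 2, 9]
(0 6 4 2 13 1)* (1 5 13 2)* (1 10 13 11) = (0 6 4 10 13 5 11 1) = [6, 0, 2, 3, 10, 11, 4, 7, 8, 9, 13, 1, 12, 5]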